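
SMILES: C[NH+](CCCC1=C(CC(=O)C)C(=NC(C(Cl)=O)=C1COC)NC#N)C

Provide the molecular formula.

C17H24ClN4O3+

Heavy atoms from the SMILES: 17 C, 1 Cl, 4 N, 3 O.
Implicit hydrogens by atom environment:
  5 × C: 2 H each → 10
  5 × C (aromatic): no H
  4 × C: 3 H each → 12
  3 × C: no H
  3 × O: no H
  1 × Cl: no H
  1 × N (charge +1): 1 H
  1 × N: 1 H
  1 × N (aromatic): no H
  1 × N: no H
  Total hydrogens = 24.
Net charge +1.
Molecular formula: C17H24ClN4O3+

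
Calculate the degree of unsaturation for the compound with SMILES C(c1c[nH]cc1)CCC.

3

Molecular formula from the SMILES: C8H13N.
DoU = (2C + 2 + N − H − X)/2 = (2·8 + 2 + 1 − 13 − 0)/2 = 6/2 = 3.
(Structurally: 1 ring(s) + 2 π bond(s) = 3.)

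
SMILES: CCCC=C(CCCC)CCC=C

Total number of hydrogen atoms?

24

Hydrogens are implicit in SMILES; fill each atom to its normal valence:
  8 × C: 2 H each → 16
  2 × C: 3 H each → 6
  2 × C: 1 H each → 2
  1 × C: no H
  Total hydrogens = 24.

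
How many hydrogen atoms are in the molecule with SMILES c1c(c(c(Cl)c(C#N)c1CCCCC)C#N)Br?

Hydrogens are implicit in SMILES; fill each atom to its normal valence:
  5 × C (aromatic): no H
  4 × C: 2 H each → 8
  2 × C: no H
  2 × N: no H
  1 × Br: no H
  1 × C: 3 H
  1 × C (aromatic): 1 H
  1 × Cl: no H
  Total hydrogens = 12.

12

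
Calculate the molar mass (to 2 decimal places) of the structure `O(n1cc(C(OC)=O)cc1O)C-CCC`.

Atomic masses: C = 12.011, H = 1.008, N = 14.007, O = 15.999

213.23

Molecular formula: C10H15NO4.
M = 10×12.011 + 15×1.008 + 1×14.007 + 4×15.999 = 213.23 g/mol.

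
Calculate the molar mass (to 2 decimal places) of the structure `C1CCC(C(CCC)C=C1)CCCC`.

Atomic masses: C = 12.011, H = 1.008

194.36

Molecular formula: C14H26.
M = 14×12.011 + 26×1.008 = 194.36 g/mol.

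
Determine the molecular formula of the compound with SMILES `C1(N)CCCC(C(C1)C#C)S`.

C9H15NS

Heavy atoms from the SMILES: 9 C, 1 N, 1 S.
Implicit hydrogens by atom environment:
  4 × C: 2 H each → 8
  4 × C: 1 H each → 4
  1 × C: no H
  1 × N: 2 H
  1 × S: 1 H
  Total hydrogens = 15.
Molecular formula: C9H15NS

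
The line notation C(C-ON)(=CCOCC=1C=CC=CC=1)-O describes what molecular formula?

Heavy atoms from the SMILES: 11 C, 1 N, 3 O.
Implicit hydrogens by atom environment:
  5 × C (aromatic): 1 H each → 5
  3 × C: 2 H each → 6
  2 × O: no H
  1 × C: 1 H
  1 × C: no H
  1 × C (aromatic): no H
  1 × N: 2 H
  1 × O: 1 H
  Total hydrogens = 15.
Molecular formula: C11H15NO3

C11H15NO3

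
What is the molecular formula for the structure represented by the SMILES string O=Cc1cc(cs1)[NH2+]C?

Heavy atoms from the SMILES: 6 C, 1 N, 1 O, 1 S.
Implicit hydrogens by atom environment:
  2 × C (aromatic): 1 H each → 2
  2 × C (aromatic): no H
  1 × C: 3 H
  1 × C: 1 H
  1 × N (charge +1): 2 H
  1 × O: no H
  1 × S (aromatic): no H
  Total hydrogens = 8.
Net charge +1.
Molecular formula: C6H8NOS+

C6H8NOS+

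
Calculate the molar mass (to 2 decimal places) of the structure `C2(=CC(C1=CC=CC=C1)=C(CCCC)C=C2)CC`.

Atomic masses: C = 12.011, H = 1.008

238.37

Molecular formula: C18H22.
M = 18×12.011 + 22×1.008 = 238.37 g/mol.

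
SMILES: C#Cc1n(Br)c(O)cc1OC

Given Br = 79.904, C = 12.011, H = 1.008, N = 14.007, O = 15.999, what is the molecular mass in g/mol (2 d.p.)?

Molecular formula: C7H6BrNO2.
M = 1×79.904 + 7×12.011 + 6×1.008 + 1×14.007 + 2×15.999 = 216.03 g/mol.

216.03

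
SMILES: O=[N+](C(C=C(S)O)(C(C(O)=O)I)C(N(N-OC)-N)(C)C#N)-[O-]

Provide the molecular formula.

Heavy atoms from the SMILES: 9 C, 1 I, 5 N, 6 O, 1 S.
Implicit hydrogens by atom environment:
  5 × C: no H
  3 × O: no H
  2 × C: 3 H each → 6
  2 × C: 1 H each → 2
  2 × N: no H
  2 × O: 1 H each → 2
  1 × I: no H
  1 × N: 2 H
  1 × N: 1 H
  1 × N (charge +1): no H
  1 × O (charge -1): no H
  1 × S: 1 H
  Total hydrogens = 14.
Molecular formula: C9H14IN5O6S

C9H14IN5O6S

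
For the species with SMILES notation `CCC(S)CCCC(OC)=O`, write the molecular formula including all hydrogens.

Heavy atoms from the SMILES: 8 C, 2 O, 1 S.
Implicit hydrogens by atom environment:
  4 × C: 2 H each → 8
  2 × C: 3 H each → 6
  2 × O: no H
  1 × C: 1 H
  1 × C: no H
  1 × S: 1 H
  Total hydrogens = 16.
Molecular formula: C8H16O2S

C8H16O2S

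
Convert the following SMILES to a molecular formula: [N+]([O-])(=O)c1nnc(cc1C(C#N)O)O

Heavy atoms from the SMILES: 6 C, 4 N, 4 O.
Implicit hydrogens by atom environment:
  3 × C (aromatic): no H
  2 × N (aromatic): no H
  2 × O: 1 H each → 2
  1 × C (aromatic): 1 H
  1 × C: 1 H
  1 × C: no H
  1 × N: no H
  1 × N (charge +1): no H
  1 × O: no H
  1 × O (charge -1): no H
  Total hydrogens = 4.
Molecular formula: C6H4N4O4

C6H4N4O4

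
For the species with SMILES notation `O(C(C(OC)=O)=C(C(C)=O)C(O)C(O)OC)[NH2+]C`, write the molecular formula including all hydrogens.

Heavy atoms from the SMILES: 10 C, 1 N, 7 O.
Implicit hydrogens by atom environment:
  5 × O: no H
  4 × C: 3 H each → 12
  4 × C: no H
  2 × C: 1 H each → 2
  2 × O: 1 H each → 2
  1 × N (charge +1): 2 H
  Total hydrogens = 18.
Net charge +1.
Molecular formula: C10H18NO7+

C10H18NO7+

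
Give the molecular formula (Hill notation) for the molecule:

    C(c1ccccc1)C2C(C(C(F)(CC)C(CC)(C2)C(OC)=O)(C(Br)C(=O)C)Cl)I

C22H28BrClFIO3

Heavy atoms from the SMILES: 1 Br, 22 C, 1 Cl, 1 F, 1 I, 3 O.
Implicit hydrogens by atom environment:
  5 × C (aromatic): 1 H each → 5
  5 × C: no H
  4 × C: 3 H each → 12
  4 × C: 2 H each → 8
  3 × C: 1 H each → 3
  3 × O: no H
  1 × Br: no H
  1 × C (aromatic): no H
  1 × Cl: no H
  1 × F: no H
  1 × I: no H
  Total hydrogens = 28.
Molecular formula: C22H28BrClFIO3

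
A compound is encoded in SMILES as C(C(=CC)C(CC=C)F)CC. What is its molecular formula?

C10H17F

Heavy atoms from the SMILES: 10 C, 1 F.
Implicit hydrogens by atom environment:
  4 × C: 2 H each → 8
  3 × C: 1 H each → 3
  2 × C: 3 H each → 6
  1 × C: no H
  1 × F: no H
  Total hydrogens = 17.
Molecular formula: C10H17F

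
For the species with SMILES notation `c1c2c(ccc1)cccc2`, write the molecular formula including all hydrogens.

Heavy atoms from the SMILES: 10 C.
Implicit hydrogens by atom environment:
  8 × C (aromatic): 1 H each → 8
  2 × C (aromatic): no H
  Total hydrogens = 8.
Molecular formula: C10H8

C10H8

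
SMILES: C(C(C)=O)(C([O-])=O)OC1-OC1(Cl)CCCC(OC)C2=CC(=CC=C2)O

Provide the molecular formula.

C17H20ClO7-

Heavy atoms from the SMILES: 17 C, 1 Cl, 7 O.
Implicit hydrogens by atom environment:
  5 × O: no H
  4 × C (aromatic): 1 H each → 4
  3 × C: 2 H each → 6
  3 × C: 1 H each → 3
  3 × C: no H
  2 × C: 3 H each → 6
  2 × C (aromatic): no H
  1 × Cl: no H
  1 × O: 1 H
  1 × O (charge -1): no H
  Total hydrogens = 20.
Net charge -1.
Molecular formula: C17H20ClO7-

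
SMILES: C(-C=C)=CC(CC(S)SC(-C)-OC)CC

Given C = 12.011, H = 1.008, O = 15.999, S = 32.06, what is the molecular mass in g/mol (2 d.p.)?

Molecular formula: C12H22OS2.
M = 12×12.011 + 22×1.008 + 1×15.999 + 2×32.06 = 246.43 g/mol.

246.43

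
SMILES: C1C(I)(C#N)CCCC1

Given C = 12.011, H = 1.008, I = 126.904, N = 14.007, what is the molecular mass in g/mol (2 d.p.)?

235.07

Molecular formula: C7H10IN.
M = 7×12.011 + 10×1.008 + 1×126.904 + 1×14.007 = 235.07 g/mol.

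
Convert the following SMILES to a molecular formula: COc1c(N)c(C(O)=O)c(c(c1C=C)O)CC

Heavy atoms from the SMILES: 12 C, 1 N, 4 O.
Implicit hydrogens by atom environment:
  6 × C (aromatic): no H
  2 × C: 3 H each → 6
  2 × C: 2 H each → 4
  2 × O: 1 H each → 2
  2 × O: no H
  1 × C: 1 H
  1 × C: no H
  1 × N: 2 H
  Total hydrogens = 15.
Molecular formula: C12H15NO4

C12H15NO4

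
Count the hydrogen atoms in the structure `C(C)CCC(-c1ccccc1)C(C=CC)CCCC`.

30

Hydrogens are implicit in SMILES; fill each atom to its normal valence:
  6 × C: 2 H each → 12
  5 × C (aromatic): 1 H each → 5
  4 × C: 1 H each → 4
  3 × C: 3 H each → 9
  1 × C (aromatic): no H
  Total hydrogens = 30.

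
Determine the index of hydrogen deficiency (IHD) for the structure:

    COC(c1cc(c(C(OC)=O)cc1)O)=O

Molecular formula from the SMILES: C10H10O5.
DoU = (2C + 2 + N − H − X)/2 = (2·10 + 2 + 0 − 10 − 0)/2 = 12/2 = 6.
(Structurally: 1 ring(s) + 5 π bond(s) = 6.)

6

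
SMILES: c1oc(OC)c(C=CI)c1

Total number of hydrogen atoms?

Hydrogens are implicit in SMILES; fill each atom to its normal valence:
  2 × C (aromatic): 1 H each → 2
  2 × C: 1 H each → 2
  2 × C (aromatic): no H
  1 × C: 3 H
  1 × I: no H
  1 × O (aromatic): no H
  1 × O: no H
  Total hydrogens = 7.

7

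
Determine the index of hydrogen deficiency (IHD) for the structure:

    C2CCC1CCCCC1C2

Molecular formula from the SMILES: C10H18.
DoU = (2C + 2 + N − H − X)/2 = (2·10 + 2 + 0 − 18 − 0)/2 = 4/2 = 2.
(Structurally: 2 ring(s) + 0 π bond(s) = 2.)

2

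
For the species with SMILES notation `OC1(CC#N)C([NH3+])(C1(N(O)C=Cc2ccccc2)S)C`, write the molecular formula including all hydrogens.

C14H18N3O2S+

Heavy atoms from the SMILES: 14 C, 3 N, 2 O, 1 S.
Implicit hydrogens by atom environment:
  5 × C (aromatic): 1 H each → 5
  4 × C: no H
  2 × C: 1 H each → 2
  2 × N: no H
  2 × O: 1 H each → 2
  1 × C: 3 H
  1 × C: 2 H
  1 × C (aromatic): no H
  1 × N (charge +1): 3 H
  1 × S: 1 H
  Total hydrogens = 18.
Net charge +1.
Molecular formula: C14H18N3O2S+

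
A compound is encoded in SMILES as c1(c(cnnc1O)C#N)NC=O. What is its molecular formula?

C6H4N4O2

Heavy atoms from the SMILES: 6 C, 4 N, 2 O.
Implicit hydrogens by atom environment:
  3 × C (aromatic): no H
  2 × N (aromatic): no H
  1 × C (aromatic): 1 H
  1 × C: 1 H
  1 × C: no H
  1 × N: 1 H
  1 × N: no H
  1 × O: 1 H
  1 × O: no H
  Total hydrogens = 4.
Molecular formula: C6H4N4O2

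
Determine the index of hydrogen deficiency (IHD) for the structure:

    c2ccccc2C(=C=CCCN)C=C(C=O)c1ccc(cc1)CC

Molecular formula from the SMILES: C22H23NO.
DoU = (2C + 2 + N − H − X)/2 = (2·22 + 2 + 1 − 23 − 0)/2 = 24/2 = 12.
(Structurally: 2 ring(s) + 10 π bond(s) = 12.)

12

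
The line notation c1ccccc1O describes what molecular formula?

Heavy atoms from the SMILES: 6 C, 1 O.
Implicit hydrogens by atom environment:
  5 × C (aromatic): 1 H each → 5
  1 × C (aromatic): no H
  1 × O: 1 H
  Total hydrogens = 6.
Molecular formula: C6H6O

C6H6O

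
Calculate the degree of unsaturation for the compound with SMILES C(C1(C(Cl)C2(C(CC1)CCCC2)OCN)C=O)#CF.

Molecular formula from the SMILES: C14H19ClFNO2.
DoU = (2C + 2 + N − H − X)/2 = (2·14 + 2 + 1 − 19 − 2)/2 = 10/2 = 5.
(Structurally: 2 ring(s) + 3 π bond(s) = 5.)

5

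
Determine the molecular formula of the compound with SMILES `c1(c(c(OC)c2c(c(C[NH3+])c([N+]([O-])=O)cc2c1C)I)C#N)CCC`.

Heavy atoms from the SMILES: 17 C, 1 I, 3 N, 3 O.
Implicit hydrogens by atom environment:
  9 × C (aromatic): no H
  3 × C: 3 H each → 9
  3 × C: 2 H each → 6
  2 × O: no H
  1 × C (aromatic): 1 H
  1 × C: no H
  1 × I: no H
  1 × N (charge +1): 3 H
  1 × N: no H
  1 × N (charge +1): no H
  1 × O (charge -1): no H
  Total hydrogens = 19.
Net charge +1.
Molecular formula: C17H19IN3O3+

C17H19IN3O3+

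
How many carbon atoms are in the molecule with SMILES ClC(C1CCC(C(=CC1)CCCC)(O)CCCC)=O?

16

The symbol for carbon appears 16 times in the SMILES. (Cl is a single chlorine, not C + l.)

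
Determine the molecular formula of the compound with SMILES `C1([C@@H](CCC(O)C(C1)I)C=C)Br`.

Heavy atoms from the SMILES: 1 Br, 9 C, 1 I, 1 O.
Implicit hydrogens by atom environment:
  5 × C: 1 H each → 5
  4 × C: 2 H each → 8
  1 × Br: no H
  1 × I: no H
  1 × O: 1 H
  Total hydrogens = 14.
Molecular formula: C9H14BrIO

C9H14BrIO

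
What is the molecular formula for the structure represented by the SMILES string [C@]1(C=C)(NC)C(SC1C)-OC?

C8H15NOS

Heavy atoms from the SMILES: 8 C, 1 N, 1 O, 1 S.
Implicit hydrogens by atom environment:
  3 × C: 3 H each → 9
  3 × C: 1 H each → 3
  1 × C: 2 H
  1 × C: no H
  1 × N: 1 H
  1 × O: no H
  1 × S: no H
  Total hydrogens = 15.
Molecular formula: C8H15NOS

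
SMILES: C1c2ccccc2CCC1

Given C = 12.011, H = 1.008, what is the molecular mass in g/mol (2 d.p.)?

132.21

Molecular formula: C10H12.
M = 10×12.011 + 12×1.008 = 132.21 g/mol.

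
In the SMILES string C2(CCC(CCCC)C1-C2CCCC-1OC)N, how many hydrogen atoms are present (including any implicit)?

Hydrogens are implicit in SMILES; fill each atom to its normal valence:
  8 × C: 2 H each → 16
  5 × C: 1 H each → 5
  2 × C: 3 H each → 6
  1 × N: 2 H
  1 × O: no H
  Total hydrogens = 29.

29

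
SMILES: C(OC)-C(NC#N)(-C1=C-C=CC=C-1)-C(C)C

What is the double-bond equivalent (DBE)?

Molecular formula from the SMILES: C13H18N2O.
DoU = (2C + 2 + N − H − X)/2 = (2·13 + 2 + 2 − 18 − 0)/2 = 12/2 = 6.
(Structurally: 1 ring(s) + 5 π bond(s) = 6.)

6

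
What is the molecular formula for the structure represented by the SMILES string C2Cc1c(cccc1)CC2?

Heavy atoms from the SMILES: 10 C.
Implicit hydrogens by atom environment:
  4 × C: 2 H each → 8
  4 × C (aromatic): 1 H each → 4
  2 × C (aromatic): no H
  Total hydrogens = 12.
Molecular formula: C10H12

C10H12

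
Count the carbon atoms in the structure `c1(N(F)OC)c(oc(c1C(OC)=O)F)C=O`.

The symbol for carbon appears 8 times in the SMILES. Lowercase c denotes aromatic carbon and counts toward C.

8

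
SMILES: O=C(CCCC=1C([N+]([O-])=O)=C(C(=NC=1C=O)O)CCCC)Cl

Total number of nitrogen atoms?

2

The symbol for nitrogen appears 2 times in the SMILES.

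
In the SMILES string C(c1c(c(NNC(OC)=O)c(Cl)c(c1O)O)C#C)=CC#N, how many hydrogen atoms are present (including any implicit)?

10

Hydrogens are implicit in SMILES; fill each atom to its normal valence:
  6 × C (aromatic): no H
  3 × C: 1 H each → 3
  3 × C: no H
  2 × N: 1 H each → 2
  2 × O: 1 H each → 2
  2 × O: no H
  1 × C: 3 H
  1 × Cl: no H
  1 × N: no H
  Total hydrogens = 10.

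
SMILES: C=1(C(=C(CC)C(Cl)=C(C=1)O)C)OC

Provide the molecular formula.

Heavy atoms from the SMILES: 10 C, 1 Cl, 2 O.
Implicit hydrogens by atom environment:
  5 × C (aromatic): no H
  3 × C: 3 H each → 9
  1 × C: 2 H
  1 × C (aromatic): 1 H
  1 × Cl: no H
  1 × O: 1 H
  1 × O: no H
  Total hydrogens = 13.
Molecular formula: C10H13ClO2

C10H13ClO2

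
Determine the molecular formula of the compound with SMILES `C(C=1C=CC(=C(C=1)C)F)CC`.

Heavy atoms from the SMILES: 10 C, 1 F.
Implicit hydrogens by atom environment:
  3 × C (aromatic): 1 H each → 3
  3 × C (aromatic): no H
  2 × C: 3 H each → 6
  2 × C: 2 H each → 4
  1 × F: no H
  Total hydrogens = 13.
Molecular formula: C10H13F

C10H13F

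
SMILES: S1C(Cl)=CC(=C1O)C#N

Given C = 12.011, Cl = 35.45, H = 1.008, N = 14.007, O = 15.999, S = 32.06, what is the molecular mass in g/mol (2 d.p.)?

Molecular formula: C5H2ClNOS.
M = 5×12.011 + 1×35.45 + 2×1.008 + 1×14.007 + 1×15.999 + 1×32.06 = 159.59 g/mol.

159.59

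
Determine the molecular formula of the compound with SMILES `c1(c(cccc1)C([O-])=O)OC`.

C8H7O3-

Heavy atoms from the SMILES: 8 C, 3 O.
Implicit hydrogens by atom environment:
  4 × C (aromatic): 1 H each → 4
  2 × C (aromatic): no H
  2 × O: no H
  1 × C: 3 H
  1 × C: no H
  1 × O (charge -1): no H
  Total hydrogens = 7.
Net charge -1.
Molecular formula: C8H7O3-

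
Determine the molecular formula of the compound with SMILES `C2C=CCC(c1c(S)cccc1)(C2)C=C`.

Heavy atoms from the SMILES: 14 C, 1 S.
Implicit hydrogens by atom environment:
  4 × C: 2 H each → 8
  4 × C (aromatic): 1 H each → 4
  3 × C: 1 H each → 3
  2 × C (aromatic): no H
  1 × C: no H
  1 × S: 1 H
  Total hydrogens = 16.
Molecular formula: C14H16S

C14H16S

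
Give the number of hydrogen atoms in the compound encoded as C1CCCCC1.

Hydrogens are implicit in SMILES; fill each atom to its normal valence:
  6 × C: 2 H each → 12
  Total hydrogens = 12.

12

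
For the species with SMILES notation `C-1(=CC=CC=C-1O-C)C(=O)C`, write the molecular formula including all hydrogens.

Heavy atoms from the SMILES: 9 C, 2 O.
Implicit hydrogens by atom environment:
  4 × C (aromatic): 1 H each → 4
  2 × C: 3 H each → 6
  2 × C (aromatic): no H
  2 × O: no H
  1 × C: no H
  Total hydrogens = 10.
Molecular formula: C9H10O2

C9H10O2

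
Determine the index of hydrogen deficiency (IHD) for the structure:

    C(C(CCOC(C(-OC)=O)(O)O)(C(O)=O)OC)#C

Molecular formula from the SMILES: C10H14O8.
DoU = (2C + 2 + N − H − X)/2 = (2·10 + 2 + 0 − 14 − 0)/2 = 8/2 = 4.
(Structurally: 0 ring(s) + 4 π bond(s) = 4.)

4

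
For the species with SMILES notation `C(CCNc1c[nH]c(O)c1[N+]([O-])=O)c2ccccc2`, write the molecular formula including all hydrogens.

Heavy atoms from the SMILES: 13 C, 3 N, 3 O.
Implicit hydrogens by atom environment:
  6 × C (aromatic): 1 H each → 6
  4 × C (aromatic): no H
  3 × C: 2 H each → 6
  1 × N (aromatic): 1 H
  1 × N: 1 H
  1 × N (charge +1): no H
  1 × O: 1 H
  1 × O: no H
  1 × O (charge -1): no H
  Total hydrogens = 15.
Molecular formula: C13H15N3O3

C13H15N3O3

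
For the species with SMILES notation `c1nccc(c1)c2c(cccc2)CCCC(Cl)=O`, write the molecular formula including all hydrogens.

Heavy atoms from the SMILES: 15 C, 1 Cl, 1 N, 1 O.
Implicit hydrogens by atom environment:
  8 × C (aromatic): 1 H each → 8
  3 × C: 2 H each → 6
  3 × C (aromatic): no H
  1 × C: no H
  1 × Cl: no H
  1 × N (aromatic): no H
  1 × O: no H
  Total hydrogens = 14.
Molecular formula: C15H14ClNO

C15H14ClNO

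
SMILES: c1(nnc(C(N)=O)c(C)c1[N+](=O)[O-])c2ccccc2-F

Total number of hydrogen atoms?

9

Hydrogens are implicit in SMILES; fill each atom to its normal valence:
  6 × C (aromatic): no H
  4 × C (aromatic): 1 H each → 4
  2 × N (aromatic): no H
  2 × O: no H
  1 × C: 3 H
  1 × C: no H
  1 × F: no H
  1 × N: 2 H
  1 × N (charge +1): no H
  1 × O (charge -1): no H
  Total hydrogens = 9.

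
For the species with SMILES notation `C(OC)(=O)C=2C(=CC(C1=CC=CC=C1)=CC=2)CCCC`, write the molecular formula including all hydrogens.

Heavy atoms from the SMILES: 18 C, 2 O.
Implicit hydrogens by atom environment:
  8 × C (aromatic): 1 H each → 8
  4 × C (aromatic): no H
  3 × C: 2 H each → 6
  2 × C: 3 H each → 6
  2 × O: no H
  1 × C: no H
  Total hydrogens = 20.
Molecular formula: C18H20O2

C18H20O2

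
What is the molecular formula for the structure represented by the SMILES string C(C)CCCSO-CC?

C7H16OS

Heavy atoms from the SMILES: 7 C, 1 O, 1 S.
Implicit hydrogens by atom environment:
  5 × C: 2 H each → 10
  2 × C: 3 H each → 6
  1 × O: no H
  1 × S: no H
  Total hydrogens = 16.
Molecular formula: C7H16OS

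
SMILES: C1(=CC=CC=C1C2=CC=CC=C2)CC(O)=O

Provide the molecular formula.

C14H12O2

Heavy atoms from the SMILES: 14 C, 2 O.
Implicit hydrogens by atom environment:
  9 × C (aromatic): 1 H each → 9
  3 × C (aromatic): no H
  1 × C: 2 H
  1 × C: no H
  1 × O: 1 H
  1 × O: no H
  Total hydrogens = 12.
Molecular formula: C14H12O2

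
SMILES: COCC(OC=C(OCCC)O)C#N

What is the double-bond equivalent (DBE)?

3

Molecular formula from the SMILES: C9H15NO4.
DoU = (2C + 2 + N − H − X)/2 = (2·9 + 2 + 1 − 15 − 0)/2 = 6/2 = 3.
(Structurally: 0 ring(s) + 3 π bond(s) = 3.)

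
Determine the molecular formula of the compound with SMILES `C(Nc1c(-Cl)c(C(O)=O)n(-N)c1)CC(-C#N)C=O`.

Heavy atoms from the SMILES: 10 C, 1 Cl, 4 N, 3 O.
Implicit hydrogens by atom environment:
  3 × C (aromatic): no H
  2 × C: 2 H each → 4
  2 × C: 1 H each → 2
  2 × C: no H
  2 × O: no H
  1 × C (aromatic): 1 H
  1 × Cl: no H
  1 × N: 2 H
  1 × N: 1 H
  1 × N (aromatic): no H
  1 × N: no H
  1 × O: 1 H
  Total hydrogens = 11.
Molecular formula: C10H11ClN4O3

C10H11ClN4O3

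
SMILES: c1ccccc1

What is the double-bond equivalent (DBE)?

4

Molecular formula from the SMILES: C6H6.
DoU = (2C + 2 + N − H − X)/2 = (2·6 + 2 + 0 − 6 − 0)/2 = 8/2 = 4.
(Structurally: 1 ring(s) + 3 π bond(s) = 4.)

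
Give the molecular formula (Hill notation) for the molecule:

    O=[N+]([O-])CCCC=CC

C6H11NO2

Heavy atoms from the SMILES: 6 C, 1 N, 2 O.
Implicit hydrogens by atom environment:
  3 × C: 2 H each → 6
  2 × C: 1 H each → 2
  1 × C: 3 H
  1 × N (charge +1): no H
  1 × O: no H
  1 × O (charge -1): no H
  Total hydrogens = 11.
Molecular formula: C6H11NO2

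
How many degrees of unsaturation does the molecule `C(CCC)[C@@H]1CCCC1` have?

1

Molecular formula from the SMILES: C9H18.
DoU = (2C + 2 + N − H − X)/2 = (2·9 + 2 + 0 − 18 − 0)/2 = 2/2 = 1.
(Structurally: 1 ring(s) + 0 π bond(s) = 1.)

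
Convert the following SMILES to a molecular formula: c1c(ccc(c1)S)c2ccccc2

Heavy atoms from the SMILES: 12 C, 1 S.
Implicit hydrogens by atom environment:
  9 × C (aromatic): 1 H each → 9
  3 × C (aromatic): no H
  1 × S: 1 H
  Total hydrogens = 10.
Molecular formula: C12H10S

C12H10S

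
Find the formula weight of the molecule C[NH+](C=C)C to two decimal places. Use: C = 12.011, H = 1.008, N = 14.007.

72.13

Molecular formula: C4H10N+.
M = 4×12.011 + 10×1.008 + 1×14.007 = 72.13 g/mol.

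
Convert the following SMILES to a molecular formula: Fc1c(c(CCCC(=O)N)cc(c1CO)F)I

Heavy atoms from the SMILES: 11 C, 2 F, 1 I, 1 N, 2 O.
Implicit hydrogens by atom environment:
  5 × C (aromatic): no H
  4 × C: 2 H each → 8
  2 × F: no H
  1 × C (aromatic): 1 H
  1 × C: no H
  1 × I: no H
  1 × N: 2 H
  1 × O: 1 H
  1 × O: no H
  Total hydrogens = 12.
Molecular formula: C11H12F2INO2

C11H12F2INO2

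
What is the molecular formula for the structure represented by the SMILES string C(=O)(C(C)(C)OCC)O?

C6H12O3

Heavy atoms from the SMILES: 6 C, 3 O.
Implicit hydrogens by atom environment:
  3 × C: 3 H each → 9
  2 × C: no H
  2 × O: no H
  1 × C: 2 H
  1 × O: 1 H
  Total hydrogens = 12.
Molecular formula: C6H12O3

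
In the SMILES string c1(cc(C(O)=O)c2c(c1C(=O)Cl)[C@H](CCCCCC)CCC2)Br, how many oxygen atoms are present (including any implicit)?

3

The symbol for oxygen appears 3 times in the SMILES.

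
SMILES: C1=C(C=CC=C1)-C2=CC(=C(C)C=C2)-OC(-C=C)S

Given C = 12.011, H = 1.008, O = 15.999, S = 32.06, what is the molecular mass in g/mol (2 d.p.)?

256.36

Molecular formula: C16H16OS.
M = 16×12.011 + 16×1.008 + 1×15.999 + 1×32.06 = 256.36 g/mol.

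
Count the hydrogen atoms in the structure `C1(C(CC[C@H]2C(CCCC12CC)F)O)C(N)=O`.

Hydrogens are implicit in SMILES; fill each atom to its normal valence:
  6 × C: 2 H each → 12
  4 × C: 1 H each → 4
  2 × C: no H
  1 × C: 3 H
  1 × F: no H
  1 × N: 2 H
  1 × O: 1 H
  1 × O: no H
  Total hydrogens = 22.

22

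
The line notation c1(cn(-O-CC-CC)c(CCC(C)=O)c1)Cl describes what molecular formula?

C12H18ClNO2

Heavy atoms from the SMILES: 12 C, 1 Cl, 1 N, 2 O.
Implicit hydrogens by atom environment:
  5 × C: 2 H each → 10
  2 × C: 3 H each → 6
  2 × C (aromatic): 1 H each → 2
  2 × C (aromatic): no H
  2 × O: no H
  1 × C: no H
  1 × Cl: no H
  1 × N (aromatic): no H
  Total hydrogens = 18.
Molecular formula: C12H18ClNO2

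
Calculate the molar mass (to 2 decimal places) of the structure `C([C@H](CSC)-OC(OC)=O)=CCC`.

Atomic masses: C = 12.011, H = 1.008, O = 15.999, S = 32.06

204.28

Molecular formula: C9H16O3S.
M = 9×12.011 + 16×1.008 + 3×15.999 + 1×32.06 = 204.28 g/mol.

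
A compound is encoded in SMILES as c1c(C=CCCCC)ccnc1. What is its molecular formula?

Heavy atoms from the SMILES: 11 C, 1 N.
Implicit hydrogens by atom environment:
  4 × C (aromatic): 1 H each → 4
  3 × C: 2 H each → 6
  2 × C: 1 H each → 2
  1 × C: 3 H
  1 × C (aromatic): no H
  1 × N (aromatic): no H
  Total hydrogens = 15.
Molecular formula: C11H15N

C11H15N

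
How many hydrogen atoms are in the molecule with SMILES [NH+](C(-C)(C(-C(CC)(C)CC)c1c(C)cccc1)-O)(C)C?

32

Hydrogens are implicit in SMILES; fill each atom to its normal valence:
  7 × C: 3 H each → 21
  4 × C (aromatic): 1 H each → 4
  2 × C: 2 H each → 4
  2 × C: no H
  2 × C (aromatic): no H
  1 × C: 1 H
  1 × N (charge +1): 1 H
  1 × O: 1 H
  Total hydrogens = 32.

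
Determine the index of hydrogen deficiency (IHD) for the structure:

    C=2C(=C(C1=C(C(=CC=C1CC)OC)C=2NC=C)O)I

8

Molecular formula from the SMILES: C15H16INO2.
DoU = (2C + 2 + N − H − X)/2 = (2·15 + 2 + 1 − 16 − 1)/2 = 16/2 = 8.
(Structurally: 2 ring(s) + 6 π bond(s) = 8.)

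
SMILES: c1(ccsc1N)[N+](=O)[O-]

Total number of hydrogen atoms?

Hydrogens are implicit in SMILES; fill each atom to its normal valence:
  2 × C (aromatic): 1 H each → 2
  2 × C (aromatic): no H
  1 × N: 2 H
  1 × N (charge +1): no H
  1 × O: no H
  1 × O (charge -1): no H
  1 × S (aromatic): no H
  Total hydrogens = 4.

4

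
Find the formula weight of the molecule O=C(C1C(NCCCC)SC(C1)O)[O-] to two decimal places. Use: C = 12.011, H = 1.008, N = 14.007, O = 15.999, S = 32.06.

218.29

Molecular formula: C9H16NO3S-.
M = 9×12.011 + 16×1.008 + 1×14.007 + 3×15.999 + 1×32.06 = 218.29 g/mol.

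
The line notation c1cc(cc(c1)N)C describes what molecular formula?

C7H9N

Heavy atoms from the SMILES: 7 C, 1 N.
Implicit hydrogens by atom environment:
  4 × C (aromatic): 1 H each → 4
  2 × C (aromatic): no H
  1 × C: 3 H
  1 × N: 2 H
  Total hydrogens = 9.
Molecular formula: C7H9N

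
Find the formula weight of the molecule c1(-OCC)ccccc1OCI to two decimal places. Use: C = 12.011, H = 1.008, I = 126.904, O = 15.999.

Molecular formula: C9H11IO2.
M = 9×12.011 + 11×1.008 + 1×126.904 + 2×15.999 = 278.09 g/mol.

278.09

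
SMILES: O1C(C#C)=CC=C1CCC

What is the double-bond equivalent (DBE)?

5

Molecular formula from the SMILES: C9H10O.
DoU = (2C + 2 + N − H − X)/2 = (2·9 + 2 + 0 − 10 − 0)/2 = 10/2 = 5.
(Structurally: 1 ring(s) + 4 π bond(s) = 5.)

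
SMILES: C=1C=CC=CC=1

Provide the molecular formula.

Heavy atoms from the SMILES: 6 C.
Implicit hydrogens by atom environment:
  6 × C (aromatic): 1 H each → 6
  Total hydrogens = 6.
Molecular formula: C6H6

C6H6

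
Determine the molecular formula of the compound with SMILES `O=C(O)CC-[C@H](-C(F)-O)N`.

Heavy atoms from the SMILES: 5 C, 1 F, 1 N, 3 O.
Implicit hydrogens by atom environment:
  2 × C: 2 H each → 4
  2 × C: 1 H each → 2
  2 × O: 1 H each → 2
  1 × C: no H
  1 × F: no H
  1 × N: 2 H
  1 × O: no H
  Total hydrogens = 10.
Molecular formula: C5H10FNO3

C5H10FNO3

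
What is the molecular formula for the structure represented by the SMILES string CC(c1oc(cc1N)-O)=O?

Heavy atoms from the SMILES: 6 C, 1 N, 3 O.
Implicit hydrogens by atom environment:
  3 × C (aromatic): no H
  1 × C: 3 H
  1 × C (aromatic): 1 H
  1 × C: no H
  1 × N: 2 H
  1 × O: 1 H
  1 × O (aromatic): no H
  1 × O: no H
  Total hydrogens = 7.
Molecular formula: C6H7NO3

C6H7NO3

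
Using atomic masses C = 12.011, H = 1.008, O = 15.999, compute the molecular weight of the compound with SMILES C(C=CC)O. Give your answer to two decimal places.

Molecular formula: C4H8O.
M = 4×12.011 + 8×1.008 + 1×15.999 = 72.11 g/mol.

72.11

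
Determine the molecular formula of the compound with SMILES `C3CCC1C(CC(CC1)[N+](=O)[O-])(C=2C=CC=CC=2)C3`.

C16H21NO2

Heavy atoms from the SMILES: 16 C, 1 N, 2 O.
Implicit hydrogens by atom environment:
  7 × C: 2 H each → 14
  5 × C (aromatic): 1 H each → 5
  2 × C: 1 H each → 2
  1 × C: no H
  1 × C (aromatic): no H
  1 × N (charge +1): no H
  1 × O: no H
  1 × O (charge -1): no H
  Total hydrogens = 21.
Molecular formula: C16H21NO2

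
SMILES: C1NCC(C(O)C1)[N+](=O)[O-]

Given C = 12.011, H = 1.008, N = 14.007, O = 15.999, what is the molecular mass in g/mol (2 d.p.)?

Molecular formula: C5H10N2O3.
M = 5×12.011 + 10×1.008 + 2×14.007 + 3×15.999 = 146.15 g/mol.

146.15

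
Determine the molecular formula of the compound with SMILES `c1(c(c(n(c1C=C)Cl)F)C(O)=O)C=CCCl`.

Heavy atoms from the SMILES: 10 C, 2 Cl, 1 F, 1 N, 2 O.
Implicit hydrogens by atom environment:
  4 × C (aromatic): no H
  3 × C: 1 H each → 3
  2 × C: 2 H each → 4
  2 × Cl: no H
  1 × C: no H
  1 × F: no H
  1 × N (aromatic): no H
  1 × O: 1 H
  1 × O: no H
  Total hydrogens = 8.
Molecular formula: C10H8Cl2FNO2

C10H8Cl2FNO2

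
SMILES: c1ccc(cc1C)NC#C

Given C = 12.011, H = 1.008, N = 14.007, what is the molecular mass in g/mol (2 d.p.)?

131.18

Molecular formula: C9H9N.
M = 9×12.011 + 9×1.008 + 1×14.007 = 131.18 g/mol.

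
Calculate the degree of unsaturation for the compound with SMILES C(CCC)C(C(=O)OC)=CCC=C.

3

Molecular formula from the SMILES: C11H18O2.
DoU = (2C + 2 + N − H − X)/2 = (2·11 + 2 + 0 − 18 − 0)/2 = 6/2 = 3.
(Structurally: 0 ring(s) + 3 π bond(s) = 3.)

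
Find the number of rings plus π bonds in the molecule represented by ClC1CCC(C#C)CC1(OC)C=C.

Molecular formula from the SMILES: C11H15ClO.
DoU = (2C + 2 + N − H − X)/2 = (2·11 + 2 + 0 − 15 − 1)/2 = 8/2 = 4.
(Structurally: 1 ring(s) + 3 π bond(s) = 4.)

4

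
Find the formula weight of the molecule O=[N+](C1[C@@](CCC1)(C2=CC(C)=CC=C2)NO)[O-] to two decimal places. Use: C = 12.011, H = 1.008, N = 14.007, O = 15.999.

Molecular formula: C12H16N2O3.
M = 12×12.011 + 16×1.008 + 2×14.007 + 3×15.999 = 236.27 g/mol.

236.27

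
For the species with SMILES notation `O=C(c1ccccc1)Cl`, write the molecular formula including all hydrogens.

Heavy atoms from the SMILES: 7 C, 1 Cl, 1 O.
Implicit hydrogens by atom environment:
  5 × C (aromatic): 1 H each → 5
  1 × C (aromatic): no H
  1 × C: no H
  1 × Cl: no H
  1 × O: no H
  Total hydrogens = 5.
Molecular formula: C7H5ClO

C7H5ClO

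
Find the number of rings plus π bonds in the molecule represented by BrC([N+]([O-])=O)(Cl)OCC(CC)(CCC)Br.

Molecular formula from the SMILES: C8H14Br2ClNO3.
DoU = (2C + 2 + N − H − X)/2 = (2·8 + 2 + 1 − 14 − 3)/2 = 2/2 = 1.
(Structurally: 0 ring(s) + 1 π bond(s) = 1.)

1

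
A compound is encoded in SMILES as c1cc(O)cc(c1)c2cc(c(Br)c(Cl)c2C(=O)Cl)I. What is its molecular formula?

C13H6BrCl2IO2

Heavy atoms from the SMILES: 1 Br, 13 C, 2 Cl, 1 I, 2 O.
Implicit hydrogens by atom environment:
  7 × C (aromatic): no H
  5 × C (aromatic): 1 H each → 5
  2 × Cl: no H
  1 × Br: no H
  1 × C: no H
  1 × I: no H
  1 × O: 1 H
  1 × O: no H
  Total hydrogens = 6.
Molecular formula: C13H6BrCl2IO2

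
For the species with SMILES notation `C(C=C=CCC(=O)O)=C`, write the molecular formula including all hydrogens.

C7H8O2

Heavy atoms from the SMILES: 7 C, 2 O.
Implicit hydrogens by atom environment:
  3 × C: 1 H each → 3
  2 × C: 2 H each → 4
  2 × C: no H
  1 × O: 1 H
  1 × O: no H
  Total hydrogens = 8.
Molecular formula: C7H8O2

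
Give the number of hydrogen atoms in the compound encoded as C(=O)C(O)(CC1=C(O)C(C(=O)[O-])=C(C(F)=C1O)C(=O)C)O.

10

Hydrogens are implicit in SMILES; fill each atom to its normal valence:
  6 × C (aromatic): no H
  4 × O: 1 H each → 4
  3 × C: no H
  3 × O: no H
  1 × C: 3 H
  1 × C: 2 H
  1 × C: 1 H
  1 × F: no H
  1 × O (charge -1): no H
  Total hydrogens = 10.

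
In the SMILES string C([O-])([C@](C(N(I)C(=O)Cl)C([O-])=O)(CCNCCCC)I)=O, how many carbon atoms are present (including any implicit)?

The symbol for carbon appears 11 times in the SMILES. (Cl is a single chlorine, not C + l.)

11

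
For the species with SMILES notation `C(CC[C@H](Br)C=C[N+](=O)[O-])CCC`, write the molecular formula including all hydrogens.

Heavy atoms from the SMILES: 1 Br, 9 C, 1 N, 2 O.
Implicit hydrogens by atom environment:
  5 × C: 2 H each → 10
  3 × C: 1 H each → 3
  1 × Br: no H
  1 × C: 3 H
  1 × N (charge +1): no H
  1 × O: no H
  1 × O (charge -1): no H
  Total hydrogens = 16.
Molecular formula: C9H16BrNO2

C9H16BrNO2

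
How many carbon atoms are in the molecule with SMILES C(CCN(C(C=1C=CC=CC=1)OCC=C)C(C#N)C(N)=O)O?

The symbol for carbon appears 16 times in the SMILES.

16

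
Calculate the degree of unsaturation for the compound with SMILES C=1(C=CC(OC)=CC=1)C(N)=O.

Molecular formula from the SMILES: C8H9NO2.
DoU = (2C + 2 + N − H − X)/2 = (2·8 + 2 + 1 − 9 − 0)/2 = 10/2 = 5.
(Structurally: 1 ring(s) + 4 π bond(s) = 5.)

5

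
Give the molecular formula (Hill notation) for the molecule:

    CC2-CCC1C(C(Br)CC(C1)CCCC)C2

Heavy atoms from the SMILES: 1 Br, 15 C.
Implicit hydrogens by atom environment:
  8 × C: 2 H each → 16
  5 × C: 1 H each → 5
  2 × C: 3 H each → 6
  1 × Br: no H
  Total hydrogens = 27.
Molecular formula: C15H27Br

C15H27Br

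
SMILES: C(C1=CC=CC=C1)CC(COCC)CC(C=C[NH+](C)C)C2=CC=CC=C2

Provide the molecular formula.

C24H34NO+

Heavy atoms from the SMILES: 24 C, 1 N, 1 O.
Implicit hydrogens by atom environment:
  10 × C (aromatic): 1 H each → 10
  5 × C: 2 H each → 10
  4 × C: 1 H each → 4
  3 × C: 3 H each → 9
  2 × C (aromatic): no H
  1 × N (charge +1): 1 H
  1 × O: no H
  Total hydrogens = 34.
Net charge +1.
Molecular formula: C24H34NO+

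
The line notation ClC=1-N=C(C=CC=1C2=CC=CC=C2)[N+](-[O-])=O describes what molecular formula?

C11H7ClN2O2

Heavy atoms from the SMILES: 11 C, 1 Cl, 2 N, 2 O.
Implicit hydrogens by atom environment:
  7 × C (aromatic): 1 H each → 7
  4 × C (aromatic): no H
  1 × Cl: no H
  1 × N (aromatic): no H
  1 × N (charge +1): no H
  1 × O: no H
  1 × O (charge -1): no H
  Total hydrogens = 7.
Molecular formula: C11H7ClN2O2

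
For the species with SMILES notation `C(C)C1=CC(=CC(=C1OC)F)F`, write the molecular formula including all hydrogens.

C9H10F2O

Heavy atoms from the SMILES: 9 C, 2 F, 1 O.
Implicit hydrogens by atom environment:
  4 × C (aromatic): no H
  2 × C: 3 H each → 6
  2 × C (aromatic): 1 H each → 2
  2 × F: no H
  1 × C: 2 H
  1 × O: no H
  Total hydrogens = 10.
Molecular formula: C9H10F2O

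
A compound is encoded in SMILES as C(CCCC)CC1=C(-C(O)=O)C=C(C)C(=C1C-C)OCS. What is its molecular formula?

Heavy atoms from the SMILES: 17 C, 3 O, 1 S.
Implicit hydrogens by atom environment:
  7 × C: 2 H each → 14
  5 × C (aromatic): no H
  3 × C: 3 H each → 9
  2 × O: no H
  1 × C (aromatic): 1 H
  1 × C: no H
  1 × O: 1 H
  1 × S: 1 H
  Total hydrogens = 26.
Molecular formula: C17H26O3S

C17H26O3S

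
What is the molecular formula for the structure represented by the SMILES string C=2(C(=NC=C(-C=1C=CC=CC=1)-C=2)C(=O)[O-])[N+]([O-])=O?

C12H7N2O4-

Heavy atoms from the SMILES: 12 C, 2 N, 4 O.
Implicit hydrogens by atom environment:
  7 × C (aromatic): 1 H each → 7
  4 × C (aromatic): no H
  2 × O: no H
  2 × O (charge -1): no H
  1 × C: no H
  1 × N (aromatic): no H
  1 × N (charge +1): no H
  Total hydrogens = 7.
Net charge -1.
Molecular formula: C12H7N2O4-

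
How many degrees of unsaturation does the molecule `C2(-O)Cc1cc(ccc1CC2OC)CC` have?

Molecular formula from the SMILES: C13H18O2.
DoU = (2C + 2 + N − H − X)/2 = (2·13 + 2 + 0 − 18 − 0)/2 = 10/2 = 5.
(Structurally: 2 ring(s) + 3 π bond(s) = 5.)

5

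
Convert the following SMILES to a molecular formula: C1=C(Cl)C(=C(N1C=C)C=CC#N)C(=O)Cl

Heavy atoms from the SMILES: 10 C, 2 Cl, 2 N, 1 O.
Implicit hydrogens by atom environment:
  3 × C: 1 H each → 3
  3 × C (aromatic): no H
  2 × C: no H
  2 × Cl: no H
  1 × C: 2 H
  1 × C (aromatic): 1 H
  1 × N (aromatic): no H
  1 × N: no H
  1 × O: no H
  Total hydrogens = 6.
Molecular formula: C10H6Cl2N2O

C10H6Cl2N2O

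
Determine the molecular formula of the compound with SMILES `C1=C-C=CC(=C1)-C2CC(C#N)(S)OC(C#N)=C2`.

Heavy atoms from the SMILES: 13 C, 2 N, 1 O, 1 S.
Implicit hydrogens by atom environment:
  5 × C (aromatic): 1 H each → 5
  4 × C: no H
  2 × C: 1 H each → 2
  2 × N: no H
  1 × C: 2 H
  1 × C (aromatic): no H
  1 × O: no H
  1 × S: 1 H
  Total hydrogens = 10.
Molecular formula: C13H10N2OS

C13H10N2OS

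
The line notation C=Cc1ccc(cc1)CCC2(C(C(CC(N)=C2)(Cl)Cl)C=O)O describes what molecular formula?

Heavy atoms from the SMILES: 17 C, 2 Cl, 1 N, 2 O.
Implicit hydrogens by atom environment:
  4 × C: 2 H each → 8
  4 × C: 1 H each → 4
  4 × C (aromatic): 1 H each → 4
  3 × C: no H
  2 × C (aromatic): no H
  2 × Cl: no H
  1 × N: 2 H
  1 × O: 1 H
  1 × O: no H
  Total hydrogens = 19.
Molecular formula: C17H19Cl2NO2

C17H19Cl2NO2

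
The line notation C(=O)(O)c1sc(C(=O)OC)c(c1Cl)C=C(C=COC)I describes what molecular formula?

Heavy atoms from the SMILES: 12 C, 1 Cl, 1 I, 5 O, 1 S.
Implicit hydrogens by atom environment:
  4 × C (aromatic): no H
  4 × O: no H
  3 × C: 1 H each → 3
  3 × C: no H
  2 × C: 3 H each → 6
  1 × Cl: no H
  1 × I: no H
  1 × O: 1 H
  1 × S (aromatic): no H
  Total hydrogens = 10.
Molecular formula: C12H10ClIO5S

C12H10ClIO5S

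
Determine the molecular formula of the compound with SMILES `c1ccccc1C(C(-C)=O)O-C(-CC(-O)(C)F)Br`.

C13H16BrFO3

Heavy atoms from the SMILES: 1 Br, 13 C, 1 F, 3 O.
Implicit hydrogens by atom environment:
  5 × C (aromatic): 1 H each → 5
  2 × C: 3 H each → 6
  2 × C: 1 H each → 2
  2 × C: no H
  2 × O: no H
  1 × Br: no H
  1 × C: 2 H
  1 × C (aromatic): no H
  1 × F: no H
  1 × O: 1 H
  Total hydrogens = 16.
Molecular formula: C13H16BrFO3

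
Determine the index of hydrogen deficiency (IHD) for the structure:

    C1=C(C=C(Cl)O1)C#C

Molecular formula from the SMILES: C6H3ClO.
DoU = (2C + 2 + N − H − X)/2 = (2·6 + 2 + 0 − 3 − 1)/2 = 10/2 = 5.
(Structurally: 1 ring(s) + 4 π bond(s) = 5.)

5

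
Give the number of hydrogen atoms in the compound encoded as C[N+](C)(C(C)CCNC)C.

21

Hydrogens are implicit in SMILES; fill each atom to its normal valence:
  5 × C: 3 H each → 15
  2 × C: 2 H each → 4
  1 × C: 1 H
  1 × N: 1 H
  1 × N (charge +1): no H
  Total hydrogens = 21.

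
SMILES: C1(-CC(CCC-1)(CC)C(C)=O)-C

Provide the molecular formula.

Heavy atoms from the SMILES: 11 C, 1 O.
Implicit hydrogens by atom environment:
  5 × C: 2 H each → 10
  3 × C: 3 H each → 9
  2 × C: no H
  1 × C: 1 H
  1 × O: no H
  Total hydrogens = 20.
Molecular formula: C11H20O

C11H20O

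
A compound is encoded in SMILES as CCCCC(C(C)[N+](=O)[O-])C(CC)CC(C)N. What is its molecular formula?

C13H28N2O2

Heavy atoms from the SMILES: 13 C, 2 N, 2 O.
Implicit hydrogens by atom environment:
  5 × C: 2 H each → 10
  4 × C: 3 H each → 12
  4 × C: 1 H each → 4
  1 × N: 2 H
  1 × N (charge +1): no H
  1 × O: no H
  1 × O (charge -1): no H
  Total hydrogens = 28.
Molecular formula: C13H28N2O2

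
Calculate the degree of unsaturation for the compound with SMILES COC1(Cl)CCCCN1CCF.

Molecular formula from the SMILES: C8H15ClFNO.
DoU = (2C + 2 + N − H − X)/2 = (2·8 + 2 + 1 − 15 − 2)/2 = 2/2 = 1.
(Structurally: 1 ring(s) + 0 π bond(s) = 1.)

1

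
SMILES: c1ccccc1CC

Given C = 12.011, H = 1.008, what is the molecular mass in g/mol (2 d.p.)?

106.17

Molecular formula: C8H10.
M = 8×12.011 + 10×1.008 = 106.17 g/mol.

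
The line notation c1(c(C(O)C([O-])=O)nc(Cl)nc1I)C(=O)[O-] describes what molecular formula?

Heavy atoms from the SMILES: 7 C, 1 Cl, 1 I, 2 N, 5 O.
Implicit hydrogens by atom environment:
  4 × C (aromatic): no H
  2 × C: no H
  2 × N (aromatic): no H
  2 × O: no H
  2 × O (charge -1): no H
  1 × C: 1 H
  1 × Cl: no H
  1 × I: no H
  1 × O: 1 H
  Total hydrogens = 2.
Net charge -2.
Molecular formula: [C7H2ClIN2O5]2-

[C7H2ClIN2O5]2-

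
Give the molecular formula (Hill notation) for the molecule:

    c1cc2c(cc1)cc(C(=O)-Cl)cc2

C11H7ClO

Heavy atoms from the SMILES: 11 C, 1 Cl, 1 O.
Implicit hydrogens by atom environment:
  7 × C (aromatic): 1 H each → 7
  3 × C (aromatic): no H
  1 × C: no H
  1 × Cl: no H
  1 × O: no H
  Total hydrogens = 7.
Molecular formula: C11H7ClO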